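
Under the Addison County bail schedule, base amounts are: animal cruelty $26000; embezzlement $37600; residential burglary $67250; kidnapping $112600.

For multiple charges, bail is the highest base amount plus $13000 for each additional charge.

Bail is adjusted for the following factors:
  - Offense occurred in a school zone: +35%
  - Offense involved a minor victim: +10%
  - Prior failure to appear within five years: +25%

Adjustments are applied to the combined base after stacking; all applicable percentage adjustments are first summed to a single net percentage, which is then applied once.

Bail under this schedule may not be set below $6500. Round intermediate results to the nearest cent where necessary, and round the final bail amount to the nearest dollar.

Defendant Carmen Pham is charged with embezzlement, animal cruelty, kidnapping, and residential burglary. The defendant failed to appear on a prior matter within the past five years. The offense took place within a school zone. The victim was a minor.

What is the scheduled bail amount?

$257720

Base amounts from the schedule: embezzlement $37600; animal cruelty $26000; kidnapping $112600; residential burglary $67250.
Stacking rule: highest base plus $13000 per additional charge. Highest is kidnapping at $112600; 3 additional charges → +$39000. Combined base = $151600.
Net percentage adjustment: +35% +10% +25% = +70%. $151600 × 1.7 = $257720.
$257720 is at or above the $6500 minimum.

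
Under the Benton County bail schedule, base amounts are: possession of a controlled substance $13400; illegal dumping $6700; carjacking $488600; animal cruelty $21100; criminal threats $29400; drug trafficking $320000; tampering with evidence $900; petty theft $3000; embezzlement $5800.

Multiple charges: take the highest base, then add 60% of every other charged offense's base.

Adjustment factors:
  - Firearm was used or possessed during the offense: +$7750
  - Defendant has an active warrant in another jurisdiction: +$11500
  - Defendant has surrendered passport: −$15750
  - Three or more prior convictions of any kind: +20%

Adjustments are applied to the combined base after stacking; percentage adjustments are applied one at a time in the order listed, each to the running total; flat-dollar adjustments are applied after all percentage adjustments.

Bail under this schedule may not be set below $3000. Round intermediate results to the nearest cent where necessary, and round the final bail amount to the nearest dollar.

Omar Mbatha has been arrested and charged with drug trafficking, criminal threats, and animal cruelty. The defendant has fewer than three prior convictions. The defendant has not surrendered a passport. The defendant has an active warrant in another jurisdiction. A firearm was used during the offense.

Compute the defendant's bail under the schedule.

Base amounts from the schedule: drug trafficking $320000; criminal threats $29400; animal cruelty $21100.
Stacking rule: highest base plus 60% of each additional charge. Highest is drug trafficking at $320000. Additional: $29400 × 60% = $17640; $21100 × 60% = $12660. Combined base = $320000 + $30300 = $350300.
Firearm was used or possessed during the offense (+$7750 flat): $350300 + $7750 = $358050.
Defendant has an active warrant in another jurisdiction (+$11500 flat): $358050 + $11500 = $369550.
$369550 is at or above the $3000 minimum.

$369550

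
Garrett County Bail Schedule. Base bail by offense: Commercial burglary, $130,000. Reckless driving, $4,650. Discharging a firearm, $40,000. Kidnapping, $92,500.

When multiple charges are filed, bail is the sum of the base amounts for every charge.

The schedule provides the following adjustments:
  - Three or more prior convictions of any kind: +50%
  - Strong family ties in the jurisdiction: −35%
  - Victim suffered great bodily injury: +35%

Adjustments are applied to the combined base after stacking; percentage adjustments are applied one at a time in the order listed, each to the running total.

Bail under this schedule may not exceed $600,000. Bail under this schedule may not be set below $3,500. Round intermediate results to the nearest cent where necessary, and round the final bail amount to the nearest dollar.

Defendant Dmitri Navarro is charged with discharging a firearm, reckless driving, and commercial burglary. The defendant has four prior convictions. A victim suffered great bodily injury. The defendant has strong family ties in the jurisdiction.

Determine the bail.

Base amounts from the schedule: discharging a firearm $40,000; reckless driving $4,650; commercial burglary $130,000.
Stacking rule: sum of all bases. $40,000 + $4,650 + $130,000 = $174,650.
Three or more prior convictions of any kind (+50%): $174,650 × 1.5 = $261,975.
Strong family ties in the jurisdiction (−35%): $261,975 × 0.65 = $170,283.75.
Victim suffered great bodily injury (+35%): $170,283.75 × 1.35 = $229,883.06.
$229,883.06 is within the $600,000 maximum.
$229,883.06 is at or above the $3,500 minimum.
Rounded to the nearest dollar: $229,883.

$229,883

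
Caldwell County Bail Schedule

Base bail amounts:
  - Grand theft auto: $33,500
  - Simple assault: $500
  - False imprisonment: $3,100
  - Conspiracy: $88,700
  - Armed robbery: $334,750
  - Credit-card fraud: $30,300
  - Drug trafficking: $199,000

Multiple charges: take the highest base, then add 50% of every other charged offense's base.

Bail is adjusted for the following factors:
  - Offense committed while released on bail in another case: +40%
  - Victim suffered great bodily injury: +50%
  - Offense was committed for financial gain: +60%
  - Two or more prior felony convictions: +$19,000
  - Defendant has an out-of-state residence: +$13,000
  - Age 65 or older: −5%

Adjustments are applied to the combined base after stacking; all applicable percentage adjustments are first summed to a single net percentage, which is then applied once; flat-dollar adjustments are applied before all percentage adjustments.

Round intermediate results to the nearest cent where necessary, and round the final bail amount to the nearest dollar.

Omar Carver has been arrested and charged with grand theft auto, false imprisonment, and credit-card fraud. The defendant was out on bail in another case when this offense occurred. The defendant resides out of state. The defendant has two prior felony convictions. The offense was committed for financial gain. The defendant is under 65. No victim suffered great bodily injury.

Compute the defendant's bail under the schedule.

Base amounts from the schedule: grand theft auto $33,500; false imprisonment $3,100; credit-card fraud $30,300.
Stacking rule: highest base plus 50% of each additional charge. Highest is grand theft auto at $33,500. Additional: $3,100 × 50% = $1,550; $30,300 × 50% = $15,150. Combined base = $33,500 + $16,700 = $50,200.
Two or more prior felony convictions (+$19,000 flat): $50,200 + $19,000 = $69,200.
Defendant has an out-of-state residence (+$13,000 flat): $69,200 + $13,000 = $82,200.
Net percentage adjustment: +40% +60% = +100%. $82,200 × 2 = $164,400.

$164,400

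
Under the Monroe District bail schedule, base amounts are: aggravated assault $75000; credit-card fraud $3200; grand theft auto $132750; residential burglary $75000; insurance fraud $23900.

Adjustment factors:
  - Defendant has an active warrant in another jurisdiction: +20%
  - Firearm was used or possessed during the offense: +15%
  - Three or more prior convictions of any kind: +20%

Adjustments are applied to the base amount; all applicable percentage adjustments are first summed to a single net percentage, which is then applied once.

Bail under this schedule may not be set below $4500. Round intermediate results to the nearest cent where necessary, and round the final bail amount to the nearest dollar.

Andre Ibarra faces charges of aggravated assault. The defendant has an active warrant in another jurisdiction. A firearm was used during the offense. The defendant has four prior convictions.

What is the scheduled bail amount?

Base amounts from the schedule: aggravated assault $75000.
Single charge. Combined base = $75000.
Net percentage adjustment: +20% +15% +20% = +55%. $75000 × 1.55 = $116250.
$116250 is at or above the $4500 minimum.

$116250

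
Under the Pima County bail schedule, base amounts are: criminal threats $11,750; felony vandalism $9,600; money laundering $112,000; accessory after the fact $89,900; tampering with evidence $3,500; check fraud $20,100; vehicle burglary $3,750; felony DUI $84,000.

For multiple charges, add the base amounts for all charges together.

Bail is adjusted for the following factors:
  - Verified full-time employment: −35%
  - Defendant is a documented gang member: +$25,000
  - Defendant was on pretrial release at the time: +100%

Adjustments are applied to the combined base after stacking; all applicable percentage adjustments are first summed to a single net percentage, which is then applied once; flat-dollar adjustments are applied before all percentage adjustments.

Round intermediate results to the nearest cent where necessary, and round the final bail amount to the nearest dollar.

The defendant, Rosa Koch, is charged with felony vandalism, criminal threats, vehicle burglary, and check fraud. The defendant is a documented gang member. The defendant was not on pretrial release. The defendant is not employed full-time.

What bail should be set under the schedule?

$70,200

Base amounts from the schedule: felony vandalism $9,600; criminal threats $11,750; vehicle burglary $3,750; check fraud $20,100.
Stacking rule: sum of all bases. $9,600 + $11,750 + $3,750 + $20,100 = $45,200.
Defendant is a documented gang member (+$25,000 flat): $45,200 + $25,000 = $70,200.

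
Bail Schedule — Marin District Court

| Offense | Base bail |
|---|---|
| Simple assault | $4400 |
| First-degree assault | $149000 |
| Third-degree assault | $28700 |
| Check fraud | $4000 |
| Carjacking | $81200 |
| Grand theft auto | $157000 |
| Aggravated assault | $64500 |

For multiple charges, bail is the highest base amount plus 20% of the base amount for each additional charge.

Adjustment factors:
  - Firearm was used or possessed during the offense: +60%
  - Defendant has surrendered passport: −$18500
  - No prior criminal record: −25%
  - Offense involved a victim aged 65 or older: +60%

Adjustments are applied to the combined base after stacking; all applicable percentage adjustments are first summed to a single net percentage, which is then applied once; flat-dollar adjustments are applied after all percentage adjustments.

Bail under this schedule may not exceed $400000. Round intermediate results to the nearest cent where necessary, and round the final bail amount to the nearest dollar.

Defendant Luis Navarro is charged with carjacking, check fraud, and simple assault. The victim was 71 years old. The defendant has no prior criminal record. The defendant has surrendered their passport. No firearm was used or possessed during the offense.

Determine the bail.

Base amounts from the schedule: carjacking $81200; check fraud $4000; simple assault $4400.
Stacking rule: highest base plus 20% of each additional charge. Highest is carjacking at $81200. Additional: $4000 × 20% = $800; $4400 × 20% = $880. Combined base = $81200 + $1680 = $82880.
Net percentage adjustment: −25% +60% = +35%. $82880 × 1.35 = $111888.
Defendant has surrendered passport (−$18500 flat): $111888 − $18500 = $93388.
$93388 is within the $400000 maximum.

$93388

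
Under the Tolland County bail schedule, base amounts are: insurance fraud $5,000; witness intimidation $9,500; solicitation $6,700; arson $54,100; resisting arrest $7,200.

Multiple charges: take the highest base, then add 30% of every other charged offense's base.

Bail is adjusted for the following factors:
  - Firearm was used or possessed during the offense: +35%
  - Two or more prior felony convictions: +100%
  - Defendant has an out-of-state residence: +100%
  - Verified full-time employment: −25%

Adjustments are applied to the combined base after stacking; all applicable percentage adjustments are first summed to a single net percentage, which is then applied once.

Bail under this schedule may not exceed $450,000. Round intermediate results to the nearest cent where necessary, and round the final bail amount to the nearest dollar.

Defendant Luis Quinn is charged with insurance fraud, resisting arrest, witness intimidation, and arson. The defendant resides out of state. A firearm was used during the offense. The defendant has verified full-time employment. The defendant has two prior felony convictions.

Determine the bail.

$187,891

Base amounts from the schedule: insurance fraud $5,000; resisting arrest $7,200; witness intimidation $9,500; arson $54,100.
Stacking rule: highest base plus 30% of each additional charge. Highest is arson at $54,100. Additional: $5,000 × 30% = $1,500; $7,200 × 30% = $2,160; $9,500 × 30% = $2,850. Combined base = $54,100 + $6,510 = $60,610.
Net percentage adjustment: +35% +100% +100% −25% = +210%. $60,610 × 3.1 = $187,891.
$187,891 is within the $450,000 maximum.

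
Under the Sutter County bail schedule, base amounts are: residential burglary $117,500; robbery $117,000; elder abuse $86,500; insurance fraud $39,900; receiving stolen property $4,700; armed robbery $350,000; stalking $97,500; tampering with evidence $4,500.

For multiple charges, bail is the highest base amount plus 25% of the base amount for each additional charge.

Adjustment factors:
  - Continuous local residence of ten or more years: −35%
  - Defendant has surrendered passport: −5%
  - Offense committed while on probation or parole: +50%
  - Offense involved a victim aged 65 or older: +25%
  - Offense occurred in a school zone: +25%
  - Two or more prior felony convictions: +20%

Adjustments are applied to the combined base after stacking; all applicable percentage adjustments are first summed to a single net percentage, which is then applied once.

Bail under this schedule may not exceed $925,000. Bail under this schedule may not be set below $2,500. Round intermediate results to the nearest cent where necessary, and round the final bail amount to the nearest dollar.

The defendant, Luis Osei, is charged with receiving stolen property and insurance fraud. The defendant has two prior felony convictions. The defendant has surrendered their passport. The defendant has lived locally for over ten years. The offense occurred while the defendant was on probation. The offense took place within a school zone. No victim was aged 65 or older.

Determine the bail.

Base amounts from the schedule: receiving stolen property $4,700; insurance fraud $39,900.
Stacking rule: highest base plus 25% of each additional charge. Highest is insurance fraud at $39,900. Additional: $4,700 × 25% = $1,175. Combined base = $39,900 + $1,175 = $41,075.
Net percentage adjustment: −35% −5% +50% +25% +20% = +55%. $41,075 × 1.55 = $63,666.25.
$63,666.25 is within the $925,000 maximum.
$63,666.25 is at or above the $2,500 minimum.
Rounded to the nearest dollar: $63,666.

$63,666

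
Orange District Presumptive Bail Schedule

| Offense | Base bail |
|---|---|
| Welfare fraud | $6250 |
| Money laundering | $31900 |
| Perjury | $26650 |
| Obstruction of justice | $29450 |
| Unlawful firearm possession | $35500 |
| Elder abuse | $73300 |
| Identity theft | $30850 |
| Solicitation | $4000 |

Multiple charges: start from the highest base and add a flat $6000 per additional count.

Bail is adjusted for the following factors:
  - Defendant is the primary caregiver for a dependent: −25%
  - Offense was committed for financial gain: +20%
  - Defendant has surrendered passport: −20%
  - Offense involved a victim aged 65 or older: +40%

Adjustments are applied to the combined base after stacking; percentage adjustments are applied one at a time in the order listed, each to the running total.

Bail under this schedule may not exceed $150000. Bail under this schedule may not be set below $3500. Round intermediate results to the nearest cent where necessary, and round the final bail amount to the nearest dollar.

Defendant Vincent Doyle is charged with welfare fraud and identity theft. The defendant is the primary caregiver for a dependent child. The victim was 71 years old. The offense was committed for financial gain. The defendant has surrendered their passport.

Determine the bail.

$37145

Base amounts from the schedule: welfare fraud $6250; identity theft $30850.
Stacking rule: highest base plus $6000 per additional charge. Highest is identity theft at $30850; 1 additional charge → +$6000. Combined base = $36850.
Defendant is the primary caregiver for a dependent (−25%): $36850 × 0.75 = $27637.50.
Offense was committed for financial gain (+20%): $27637.50 × 1.2 = $33165.
Defendant has surrendered passport (−20%): $33165 × 0.8 = $26532.
Offense involved a victim aged 65 or older (+40%): $26532 × 1.4 = $37144.80.
$37144.80 is within the $150000 maximum.
$37144.80 is at or above the $3500 minimum.
Rounded to the nearest dollar: $37145.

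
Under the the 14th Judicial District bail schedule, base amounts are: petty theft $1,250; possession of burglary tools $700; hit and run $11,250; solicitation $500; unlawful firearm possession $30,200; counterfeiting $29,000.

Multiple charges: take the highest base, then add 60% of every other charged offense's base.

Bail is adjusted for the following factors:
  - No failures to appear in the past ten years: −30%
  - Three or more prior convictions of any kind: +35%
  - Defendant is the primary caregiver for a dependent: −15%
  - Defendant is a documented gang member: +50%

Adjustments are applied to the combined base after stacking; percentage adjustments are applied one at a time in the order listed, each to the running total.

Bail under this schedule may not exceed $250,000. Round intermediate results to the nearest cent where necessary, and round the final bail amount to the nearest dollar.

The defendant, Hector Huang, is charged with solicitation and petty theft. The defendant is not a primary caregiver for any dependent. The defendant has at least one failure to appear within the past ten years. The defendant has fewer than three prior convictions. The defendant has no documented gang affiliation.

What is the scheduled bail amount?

Base amounts from the schedule: solicitation $500; petty theft $1,250.
Stacking rule: highest base plus 60% of each additional charge. Highest is petty theft at $1,250. Additional: $500 × 60% = $300. Combined base = $1,250 + $300 = $1,550.
No adjustment factors apply to this defendant.
$1,550 is within the $250,000 maximum.

$1,550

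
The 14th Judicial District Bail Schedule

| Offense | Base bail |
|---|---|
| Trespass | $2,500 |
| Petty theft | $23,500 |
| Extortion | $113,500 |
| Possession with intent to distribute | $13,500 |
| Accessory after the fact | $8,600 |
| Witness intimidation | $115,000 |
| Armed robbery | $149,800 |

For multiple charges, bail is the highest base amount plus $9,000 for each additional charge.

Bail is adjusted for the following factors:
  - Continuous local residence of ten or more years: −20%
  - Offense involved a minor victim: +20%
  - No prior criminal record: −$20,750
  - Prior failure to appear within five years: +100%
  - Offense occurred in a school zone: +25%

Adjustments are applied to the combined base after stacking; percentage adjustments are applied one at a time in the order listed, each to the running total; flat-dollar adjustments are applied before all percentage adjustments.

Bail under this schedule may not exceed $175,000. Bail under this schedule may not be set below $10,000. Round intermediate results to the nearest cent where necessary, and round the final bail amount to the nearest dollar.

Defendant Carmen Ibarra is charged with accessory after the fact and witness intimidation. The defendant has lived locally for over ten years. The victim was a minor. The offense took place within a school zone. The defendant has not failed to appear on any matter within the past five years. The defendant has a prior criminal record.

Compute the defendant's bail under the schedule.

$148,800

Base amounts from the schedule: accessory after the fact $8,600; witness intimidation $115,000.
Stacking rule: highest base plus $9,000 per additional charge. Highest is witness intimidation at $115,000; 1 additional charge → +$9,000. Combined base = $124,000.
Continuous local residence of ten or more years (−20%): $124,000 × 0.8 = $99,200.
Offense involved a minor victim (+20%): $99,200 × 1.2 = $119,040.
Offense occurred in a school zone (+25%): $119,040 × 1.25 = $148,800.
$148,800 is within the $175,000 maximum.
$148,800 is at or above the $10,000 minimum.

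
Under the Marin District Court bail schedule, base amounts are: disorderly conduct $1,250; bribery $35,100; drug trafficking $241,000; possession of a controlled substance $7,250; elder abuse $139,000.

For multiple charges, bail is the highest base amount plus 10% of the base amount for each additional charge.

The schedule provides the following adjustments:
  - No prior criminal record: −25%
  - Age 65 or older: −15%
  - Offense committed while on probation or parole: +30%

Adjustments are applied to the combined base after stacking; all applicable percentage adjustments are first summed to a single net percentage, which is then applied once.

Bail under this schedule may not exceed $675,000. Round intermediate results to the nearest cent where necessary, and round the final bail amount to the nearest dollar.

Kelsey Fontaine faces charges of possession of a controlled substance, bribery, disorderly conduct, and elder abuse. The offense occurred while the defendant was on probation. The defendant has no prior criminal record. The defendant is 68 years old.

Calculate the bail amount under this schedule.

Base amounts from the schedule: possession of a controlled substance $7,250; bribery $35,100; disorderly conduct $1,250; elder abuse $139,000.
Stacking rule: highest base plus 10% of each additional charge. Highest is elder abuse at $139,000. Additional: $7,250 × 10% = $725; $35,100 × 10% = $3,510; $1,250 × 10% = $125. Combined base = $139,000 + $4,360 = $143,360.
Net percentage adjustment: −25% −15% +30% = −10%. $143,360 × 0.9 = $129,024.
$129,024 is within the $675,000 maximum.

$129,024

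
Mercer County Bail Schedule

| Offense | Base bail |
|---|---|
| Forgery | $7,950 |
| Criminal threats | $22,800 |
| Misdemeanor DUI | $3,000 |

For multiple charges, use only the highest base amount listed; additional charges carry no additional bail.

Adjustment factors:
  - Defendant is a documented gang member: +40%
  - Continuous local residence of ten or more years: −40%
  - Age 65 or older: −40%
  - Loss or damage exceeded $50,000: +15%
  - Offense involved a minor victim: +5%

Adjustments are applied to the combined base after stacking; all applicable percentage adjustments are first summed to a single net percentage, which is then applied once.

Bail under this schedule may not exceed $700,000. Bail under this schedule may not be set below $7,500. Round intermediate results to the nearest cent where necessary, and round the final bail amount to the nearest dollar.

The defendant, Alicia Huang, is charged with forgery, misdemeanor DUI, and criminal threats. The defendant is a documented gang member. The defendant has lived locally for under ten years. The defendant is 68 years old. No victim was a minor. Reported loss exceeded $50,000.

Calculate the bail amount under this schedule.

$26,220

Base amounts from the schedule: forgery $7,950; misdemeanor DUI $3,000; criminal threats $22,800.
Stacking rule: use the highest base only. Highest is criminal threats at $22,800. Combined base = $22,800.
Net percentage adjustment: +40% −40% +15% = +15%. $22,800 × 1.15 = $26,220.
$26,220 is within the $700,000 maximum.
$26,220 is at or above the $7,500 minimum.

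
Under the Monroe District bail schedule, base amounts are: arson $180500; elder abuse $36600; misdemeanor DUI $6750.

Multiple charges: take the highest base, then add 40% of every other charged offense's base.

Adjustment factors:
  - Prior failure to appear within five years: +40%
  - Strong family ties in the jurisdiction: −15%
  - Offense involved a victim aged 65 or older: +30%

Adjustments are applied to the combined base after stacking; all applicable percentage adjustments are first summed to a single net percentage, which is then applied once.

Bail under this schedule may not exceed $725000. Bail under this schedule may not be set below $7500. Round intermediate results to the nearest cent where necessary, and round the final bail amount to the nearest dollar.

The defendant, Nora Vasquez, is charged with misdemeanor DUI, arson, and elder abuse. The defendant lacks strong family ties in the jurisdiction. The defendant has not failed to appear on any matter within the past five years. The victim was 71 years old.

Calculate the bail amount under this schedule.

Base amounts from the schedule: misdemeanor DUI $6750; arson $180500; elder abuse $36600.
Stacking rule: highest base plus 40% of each additional charge. Highest is arson at $180500. Additional: $6750 × 40% = $2700; $36600 × 40% = $14640. Combined base = $180500 + $17340 = $197840.
Offense involved a victim aged 65 or older (+30%): $197840 × 1.3 = $257192.
$257192 is within the $725000 maximum.
$257192 is at or above the $7500 minimum.

$257192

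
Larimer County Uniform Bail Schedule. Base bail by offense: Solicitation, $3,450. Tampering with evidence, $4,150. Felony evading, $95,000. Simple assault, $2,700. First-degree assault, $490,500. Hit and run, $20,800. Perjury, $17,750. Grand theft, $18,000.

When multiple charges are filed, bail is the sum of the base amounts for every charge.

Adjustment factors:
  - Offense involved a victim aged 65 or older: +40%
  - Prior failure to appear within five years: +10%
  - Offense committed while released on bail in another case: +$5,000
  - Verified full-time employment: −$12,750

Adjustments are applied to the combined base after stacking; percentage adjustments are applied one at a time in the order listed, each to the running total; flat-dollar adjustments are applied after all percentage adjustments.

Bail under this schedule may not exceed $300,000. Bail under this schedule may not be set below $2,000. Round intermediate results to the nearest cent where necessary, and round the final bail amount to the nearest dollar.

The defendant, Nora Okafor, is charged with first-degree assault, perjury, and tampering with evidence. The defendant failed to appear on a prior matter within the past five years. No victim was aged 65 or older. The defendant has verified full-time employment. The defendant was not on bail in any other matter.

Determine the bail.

Base amounts from the schedule: first-degree assault $490,500; perjury $17,750; tampering with evidence $4,150.
Stacking rule: sum of all bases. $490,500 + $17,750 + $4,150 = $512,400.
Prior failure to appear within five years (+10%): $512,400 × 1.1 = $563,640.
Verified full-time employment (−$12,750 flat): $563,640 − $12,750 = $550,890.
Result $550,890 exceeds the maximum of $300,000; bail is capped at $300,000.
$300,000 is at or above the $2,000 minimum.

$300,000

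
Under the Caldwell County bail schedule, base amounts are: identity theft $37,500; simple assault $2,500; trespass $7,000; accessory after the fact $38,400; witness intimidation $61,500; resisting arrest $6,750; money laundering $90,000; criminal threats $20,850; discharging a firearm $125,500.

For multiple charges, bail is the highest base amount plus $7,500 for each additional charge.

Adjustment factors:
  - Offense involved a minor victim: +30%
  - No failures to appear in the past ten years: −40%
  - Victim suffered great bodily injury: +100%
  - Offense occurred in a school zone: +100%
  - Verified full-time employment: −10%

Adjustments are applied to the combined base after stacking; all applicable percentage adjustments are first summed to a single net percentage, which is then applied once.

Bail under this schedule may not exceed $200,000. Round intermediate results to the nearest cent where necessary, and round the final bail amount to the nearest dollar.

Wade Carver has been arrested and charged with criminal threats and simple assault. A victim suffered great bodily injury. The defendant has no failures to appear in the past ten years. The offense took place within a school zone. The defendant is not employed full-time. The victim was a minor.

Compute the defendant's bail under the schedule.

$82,215

Base amounts from the schedule: criminal threats $20,850; simple assault $2,500.
Stacking rule: highest base plus $7,500 per additional charge. Highest is criminal threats at $20,850; 1 additional charge → +$7,500. Combined base = $28,350.
Net percentage adjustment: +30% −40% +100% +100% = +190%. $28,350 × 2.9 = $82,215.
$82,215 is within the $200,000 maximum.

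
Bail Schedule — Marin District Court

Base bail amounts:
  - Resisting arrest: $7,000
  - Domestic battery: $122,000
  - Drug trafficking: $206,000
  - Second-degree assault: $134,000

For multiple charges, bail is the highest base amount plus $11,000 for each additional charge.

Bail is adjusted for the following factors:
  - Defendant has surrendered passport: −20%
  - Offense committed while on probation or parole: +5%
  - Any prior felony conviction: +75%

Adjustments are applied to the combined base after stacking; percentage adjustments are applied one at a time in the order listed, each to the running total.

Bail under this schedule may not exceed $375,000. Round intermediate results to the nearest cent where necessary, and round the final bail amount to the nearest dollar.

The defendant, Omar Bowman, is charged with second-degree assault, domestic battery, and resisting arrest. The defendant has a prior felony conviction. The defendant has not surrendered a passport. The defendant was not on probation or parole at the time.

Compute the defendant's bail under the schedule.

$273,000

Base amounts from the schedule: second-degree assault $134,000; domestic battery $122,000; resisting arrest $7,000.
Stacking rule: highest base plus $11,000 per additional charge. Highest is second-degree assault at $134,000; 2 additional charges → +$22,000. Combined base = $156,000.
Any prior felony conviction (+75%): $156,000 × 1.75 = $273,000.
$273,000 is within the $375,000 maximum.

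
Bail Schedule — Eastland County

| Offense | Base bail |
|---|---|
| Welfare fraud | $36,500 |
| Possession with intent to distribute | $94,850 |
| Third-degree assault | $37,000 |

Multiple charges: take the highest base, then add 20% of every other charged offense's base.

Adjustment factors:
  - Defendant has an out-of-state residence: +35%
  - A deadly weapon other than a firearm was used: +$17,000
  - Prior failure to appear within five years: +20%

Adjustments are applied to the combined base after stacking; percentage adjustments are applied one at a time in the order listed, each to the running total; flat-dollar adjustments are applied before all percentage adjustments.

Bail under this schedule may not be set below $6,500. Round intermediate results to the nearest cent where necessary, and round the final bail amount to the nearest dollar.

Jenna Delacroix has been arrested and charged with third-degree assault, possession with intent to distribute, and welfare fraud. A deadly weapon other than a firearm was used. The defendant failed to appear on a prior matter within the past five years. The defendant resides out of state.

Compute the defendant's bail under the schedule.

$205,011

Base amounts from the schedule: third-degree assault $37,000; possession with intent to distribute $94,850; welfare fraud $36,500.
Stacking rule: highest base plus 20% of each additional charge. Highest is possession with intent to distribute at $94,850. Additional: $37,000 × 20% = $7,400; $36,500 × 20% = $7,300. Combined base = $94,850 + $14,700 = $109,550.
A deadly weapon other than a firearm was used (+$17,000 flat): $109,550 + $17,000 = $126,550.
Defendant has an out-of-state residence (+35%): $126,550 × 1.35 = $170,842.50.
Prior failure to appear within five years (+20%): $170,842.50 × 1.2 = $205,011.
$205,011 is at or above the $6,500 minimum.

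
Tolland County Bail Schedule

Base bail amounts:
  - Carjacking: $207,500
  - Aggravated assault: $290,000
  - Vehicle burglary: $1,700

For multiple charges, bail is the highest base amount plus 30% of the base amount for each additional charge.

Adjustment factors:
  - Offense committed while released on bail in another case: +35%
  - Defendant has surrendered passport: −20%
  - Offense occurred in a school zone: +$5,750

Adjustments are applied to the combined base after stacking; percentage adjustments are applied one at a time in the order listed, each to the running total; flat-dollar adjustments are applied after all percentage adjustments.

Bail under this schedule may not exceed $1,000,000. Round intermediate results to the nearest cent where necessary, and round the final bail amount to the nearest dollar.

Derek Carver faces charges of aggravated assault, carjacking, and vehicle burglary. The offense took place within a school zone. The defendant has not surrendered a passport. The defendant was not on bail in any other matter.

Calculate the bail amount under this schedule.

Base amounts from the schedule: aggravated assault $290,000; carjacking $207,500; vehicle burglary $1,700.
Stacking rule: highest base plus 30% of each additional charge. Highest is aggravated assault at $290,000. Additional: $207,500 × 30% = $62,250; $1,700 × 30% = $510. Combined base = $290,000 + $62,760 = $352,760.
Offense occurred in a school zone (+$5,750 flat): $352,760 + $5,750 = $358,510.
$358,510 is within the $1,000,000 maximum.

$358,510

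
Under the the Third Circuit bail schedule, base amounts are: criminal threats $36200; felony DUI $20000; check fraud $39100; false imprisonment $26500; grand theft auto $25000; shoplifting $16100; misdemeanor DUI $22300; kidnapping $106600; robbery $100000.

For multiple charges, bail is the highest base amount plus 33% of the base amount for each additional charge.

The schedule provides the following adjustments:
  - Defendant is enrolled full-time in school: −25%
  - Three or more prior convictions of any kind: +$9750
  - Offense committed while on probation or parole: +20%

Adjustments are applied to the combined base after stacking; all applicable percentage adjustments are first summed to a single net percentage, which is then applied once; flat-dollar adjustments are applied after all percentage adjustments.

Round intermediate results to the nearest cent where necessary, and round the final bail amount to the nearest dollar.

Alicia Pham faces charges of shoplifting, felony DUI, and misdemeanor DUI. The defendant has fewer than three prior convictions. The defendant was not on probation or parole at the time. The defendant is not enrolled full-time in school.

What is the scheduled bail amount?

$34213

Base amounts from the schedule: shoplifting $16100; felony DUI $20000; misdemeanor DUI $22300.
Stacking rule: highest base plus 33% of each additional charge. Highest is misdemeanor DUI at $22300. Additional: $16100 × 33% = $5313; $20000 × 33% = $6600. Combined base = $22300 + $11913 = $34213.
No adjustment factors apply to this defendant.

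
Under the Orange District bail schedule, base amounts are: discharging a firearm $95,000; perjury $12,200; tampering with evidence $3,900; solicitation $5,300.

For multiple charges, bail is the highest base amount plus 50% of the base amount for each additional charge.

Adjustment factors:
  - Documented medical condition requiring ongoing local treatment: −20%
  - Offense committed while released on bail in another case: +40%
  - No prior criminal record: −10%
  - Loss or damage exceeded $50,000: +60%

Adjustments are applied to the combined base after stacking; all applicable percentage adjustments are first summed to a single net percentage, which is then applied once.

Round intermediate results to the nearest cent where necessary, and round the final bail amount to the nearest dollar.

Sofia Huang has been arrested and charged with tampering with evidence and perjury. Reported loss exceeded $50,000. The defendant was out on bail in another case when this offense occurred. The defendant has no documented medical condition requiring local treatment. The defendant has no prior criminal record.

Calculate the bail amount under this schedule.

$26,885

Base amounts from the schedule: tampering with evidence $3,900; perjury $12,200.
Stacking rule: highest base plus 50% of each additional charge. Highest is perjury at $12,200. Additional: $3,900 × 50% = $1,950. Combined base = $12,200 + $1,950 = $14,150.
Net percentage adjustment: +40% −10% +60% = +90%. $14,150 × 1.9 = $26,885.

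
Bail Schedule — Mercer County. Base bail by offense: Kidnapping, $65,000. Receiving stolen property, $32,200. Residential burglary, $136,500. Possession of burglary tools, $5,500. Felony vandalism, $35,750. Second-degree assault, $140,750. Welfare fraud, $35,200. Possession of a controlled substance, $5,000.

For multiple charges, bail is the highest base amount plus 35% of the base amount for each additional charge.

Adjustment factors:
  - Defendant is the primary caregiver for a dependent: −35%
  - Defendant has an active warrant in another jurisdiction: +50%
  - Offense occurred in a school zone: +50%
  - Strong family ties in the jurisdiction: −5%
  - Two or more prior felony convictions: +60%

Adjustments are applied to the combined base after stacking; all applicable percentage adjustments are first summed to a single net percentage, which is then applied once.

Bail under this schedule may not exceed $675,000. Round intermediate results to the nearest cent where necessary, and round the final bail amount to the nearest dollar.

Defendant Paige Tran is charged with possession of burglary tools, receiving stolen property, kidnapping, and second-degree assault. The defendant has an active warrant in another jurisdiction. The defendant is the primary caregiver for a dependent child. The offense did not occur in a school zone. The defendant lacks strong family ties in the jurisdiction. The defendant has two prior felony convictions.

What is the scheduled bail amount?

Base amounts from the schedule: possession of burglary tools $5,500; receiving stolen property $32,200; kidnapping $65,000; second-degree assault $140,750.
Stacking rule: highest base plus 35% of each additional charge. Highest is second-degree assault at $140,750. Additional: $5,500 × 35% = $1,925; $32,200 × 35% = $11,270; $65,000 × 35% = $22,750. Combined base = $140,750 + $35,945 = $176,695.
Net percentage adjustment: −35% +50% +60% = +75%. $176,695 × 1.75 = $309,216.25.
$309,216.25 is within the $675,000 maximum.
Rounded to the nearest dollar: $309,216.

$309,216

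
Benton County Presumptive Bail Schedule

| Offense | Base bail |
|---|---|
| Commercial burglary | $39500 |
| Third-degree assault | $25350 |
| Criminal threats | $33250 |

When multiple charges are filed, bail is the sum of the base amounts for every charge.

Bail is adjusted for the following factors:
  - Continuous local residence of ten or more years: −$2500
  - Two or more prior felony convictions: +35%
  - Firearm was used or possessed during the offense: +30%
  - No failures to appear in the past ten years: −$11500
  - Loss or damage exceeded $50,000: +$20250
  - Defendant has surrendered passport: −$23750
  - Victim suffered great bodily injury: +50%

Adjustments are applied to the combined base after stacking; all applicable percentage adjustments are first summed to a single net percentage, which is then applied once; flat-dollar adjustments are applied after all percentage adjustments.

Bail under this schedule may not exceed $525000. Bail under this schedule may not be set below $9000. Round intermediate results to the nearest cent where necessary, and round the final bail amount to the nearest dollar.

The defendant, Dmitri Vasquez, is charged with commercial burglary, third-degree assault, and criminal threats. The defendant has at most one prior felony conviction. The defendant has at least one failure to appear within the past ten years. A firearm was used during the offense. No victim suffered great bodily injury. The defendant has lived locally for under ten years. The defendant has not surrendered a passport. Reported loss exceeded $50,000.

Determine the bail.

$147780

Base amounts from the schedule: commercial burglary $39500; third-degree assault $25350; criminal threats $33250.
Stacking rule: sum of all bases. $39500 + $25350 + $33250 = $98100.
Firearm was used or possessed during the offense (+30%): $98100 × 1.3 = $127530.
Loss or damage exceeded $50,000 (+$20250 flat): $127530 + $20250 = $147780.
$147780 is within the $525000 maximum.
$147780 is at or above the $9000 minimum.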